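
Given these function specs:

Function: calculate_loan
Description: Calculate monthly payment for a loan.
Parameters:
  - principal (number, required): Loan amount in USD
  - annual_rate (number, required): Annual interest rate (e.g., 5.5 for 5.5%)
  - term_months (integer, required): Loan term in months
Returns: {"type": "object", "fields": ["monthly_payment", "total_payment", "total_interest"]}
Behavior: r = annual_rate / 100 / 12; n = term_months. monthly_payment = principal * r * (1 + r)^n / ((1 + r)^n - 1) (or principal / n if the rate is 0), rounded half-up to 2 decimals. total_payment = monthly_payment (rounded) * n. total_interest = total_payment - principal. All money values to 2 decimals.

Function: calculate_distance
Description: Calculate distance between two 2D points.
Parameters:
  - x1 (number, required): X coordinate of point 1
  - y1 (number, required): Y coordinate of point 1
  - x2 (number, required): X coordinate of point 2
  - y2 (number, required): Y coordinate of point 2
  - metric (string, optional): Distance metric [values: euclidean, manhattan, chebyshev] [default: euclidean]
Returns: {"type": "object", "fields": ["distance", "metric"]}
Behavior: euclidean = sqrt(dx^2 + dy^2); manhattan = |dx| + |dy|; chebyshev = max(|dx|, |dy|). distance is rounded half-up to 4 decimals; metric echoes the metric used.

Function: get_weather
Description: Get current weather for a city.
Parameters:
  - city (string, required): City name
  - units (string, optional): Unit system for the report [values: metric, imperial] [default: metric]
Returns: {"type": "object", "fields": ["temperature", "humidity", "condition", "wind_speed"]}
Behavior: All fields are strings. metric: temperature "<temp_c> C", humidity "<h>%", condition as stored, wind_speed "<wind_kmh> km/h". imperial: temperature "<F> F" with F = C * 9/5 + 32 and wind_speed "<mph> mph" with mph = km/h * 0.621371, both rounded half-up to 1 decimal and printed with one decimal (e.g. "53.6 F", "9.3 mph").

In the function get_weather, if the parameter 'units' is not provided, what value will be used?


The get_weather spec declares:
  - units (string, optional): Unit system for the report [values: metric, imperial] [default: metric]
Default:
metric


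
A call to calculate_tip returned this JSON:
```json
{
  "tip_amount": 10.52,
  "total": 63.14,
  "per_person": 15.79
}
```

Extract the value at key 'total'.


63.14


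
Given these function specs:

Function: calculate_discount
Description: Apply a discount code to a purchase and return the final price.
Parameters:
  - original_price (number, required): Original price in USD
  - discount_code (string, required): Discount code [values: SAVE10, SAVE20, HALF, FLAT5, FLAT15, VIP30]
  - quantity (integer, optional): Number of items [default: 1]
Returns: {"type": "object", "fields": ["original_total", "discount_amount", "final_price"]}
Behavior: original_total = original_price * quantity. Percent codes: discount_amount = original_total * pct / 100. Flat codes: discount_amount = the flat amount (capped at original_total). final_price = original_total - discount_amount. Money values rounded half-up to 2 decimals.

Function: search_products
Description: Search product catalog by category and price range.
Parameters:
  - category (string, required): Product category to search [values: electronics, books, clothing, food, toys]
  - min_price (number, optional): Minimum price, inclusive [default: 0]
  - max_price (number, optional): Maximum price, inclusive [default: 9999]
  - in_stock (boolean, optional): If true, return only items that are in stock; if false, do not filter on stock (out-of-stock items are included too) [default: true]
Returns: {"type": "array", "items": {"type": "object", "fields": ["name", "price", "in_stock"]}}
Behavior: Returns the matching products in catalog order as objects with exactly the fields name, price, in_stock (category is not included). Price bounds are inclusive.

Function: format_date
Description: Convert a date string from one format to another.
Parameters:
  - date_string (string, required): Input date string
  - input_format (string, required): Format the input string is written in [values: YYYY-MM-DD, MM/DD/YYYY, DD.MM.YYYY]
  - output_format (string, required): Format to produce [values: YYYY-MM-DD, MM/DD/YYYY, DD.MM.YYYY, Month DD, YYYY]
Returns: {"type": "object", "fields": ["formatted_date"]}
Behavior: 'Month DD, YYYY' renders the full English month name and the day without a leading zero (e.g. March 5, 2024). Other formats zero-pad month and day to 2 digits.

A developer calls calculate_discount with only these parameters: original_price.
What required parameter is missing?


Required parameters: original_price, discount_code
Provided: original_price
Missing: discount_code
discount_code


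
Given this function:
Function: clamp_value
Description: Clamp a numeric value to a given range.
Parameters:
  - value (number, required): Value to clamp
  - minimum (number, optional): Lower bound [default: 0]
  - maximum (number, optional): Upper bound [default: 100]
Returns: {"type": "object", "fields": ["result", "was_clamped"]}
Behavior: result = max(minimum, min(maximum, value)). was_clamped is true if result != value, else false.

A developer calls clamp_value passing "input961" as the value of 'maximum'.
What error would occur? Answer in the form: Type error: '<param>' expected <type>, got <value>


Spec: 'maximum' is declared as number; "input961" is a string.
Type error: 'maximum' expected number, got "input961"


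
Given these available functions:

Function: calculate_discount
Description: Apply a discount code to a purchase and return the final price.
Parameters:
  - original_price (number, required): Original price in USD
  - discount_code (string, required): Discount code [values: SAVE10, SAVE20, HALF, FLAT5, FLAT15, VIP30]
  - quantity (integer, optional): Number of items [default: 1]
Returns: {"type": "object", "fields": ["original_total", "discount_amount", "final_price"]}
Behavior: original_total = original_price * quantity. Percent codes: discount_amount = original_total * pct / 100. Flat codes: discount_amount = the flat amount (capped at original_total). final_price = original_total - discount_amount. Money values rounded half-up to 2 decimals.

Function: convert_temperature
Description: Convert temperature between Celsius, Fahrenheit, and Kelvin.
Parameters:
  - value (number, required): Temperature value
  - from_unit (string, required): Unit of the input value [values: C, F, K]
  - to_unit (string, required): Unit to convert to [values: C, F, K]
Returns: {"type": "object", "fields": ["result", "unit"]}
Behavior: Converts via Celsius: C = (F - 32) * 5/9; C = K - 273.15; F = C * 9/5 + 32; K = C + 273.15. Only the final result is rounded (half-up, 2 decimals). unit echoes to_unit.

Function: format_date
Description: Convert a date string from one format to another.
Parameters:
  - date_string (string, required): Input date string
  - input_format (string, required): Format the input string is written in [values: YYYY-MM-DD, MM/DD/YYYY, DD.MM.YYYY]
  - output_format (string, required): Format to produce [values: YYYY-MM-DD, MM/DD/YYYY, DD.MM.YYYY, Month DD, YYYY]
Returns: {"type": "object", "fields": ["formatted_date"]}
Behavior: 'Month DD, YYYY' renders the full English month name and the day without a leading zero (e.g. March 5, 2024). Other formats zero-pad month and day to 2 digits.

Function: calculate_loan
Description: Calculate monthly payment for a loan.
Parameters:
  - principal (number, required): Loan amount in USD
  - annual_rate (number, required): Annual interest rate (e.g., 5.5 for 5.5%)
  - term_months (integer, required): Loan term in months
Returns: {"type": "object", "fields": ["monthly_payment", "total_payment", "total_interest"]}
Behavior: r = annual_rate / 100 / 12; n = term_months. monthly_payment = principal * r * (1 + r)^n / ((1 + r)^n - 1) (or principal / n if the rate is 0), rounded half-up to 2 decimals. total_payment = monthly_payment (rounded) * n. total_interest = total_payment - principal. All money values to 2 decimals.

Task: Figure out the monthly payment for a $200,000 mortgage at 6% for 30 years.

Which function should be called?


The task needs a function whose description is: Calculate monthly payment for a loan.
calculate_loan


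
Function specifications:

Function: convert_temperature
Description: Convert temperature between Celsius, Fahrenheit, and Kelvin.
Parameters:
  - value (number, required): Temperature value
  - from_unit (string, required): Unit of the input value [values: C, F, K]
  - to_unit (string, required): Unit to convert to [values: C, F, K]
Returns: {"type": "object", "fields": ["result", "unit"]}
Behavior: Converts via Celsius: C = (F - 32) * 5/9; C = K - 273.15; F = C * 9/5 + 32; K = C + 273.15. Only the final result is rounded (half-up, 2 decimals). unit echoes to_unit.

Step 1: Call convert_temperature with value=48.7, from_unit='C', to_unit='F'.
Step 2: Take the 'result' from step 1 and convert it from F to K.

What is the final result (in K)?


Step 1: convert_temperature(value=48.7, from_unit=C, to_unit=F)
  Input already in C: 48.7
  To F: 48.7 * 9/5 + 32 = 119.66
  Round to 2 decimals: 119.66
  -> result = 119.66 F
Step 2: convert_temperature(value=119.66, from_unit=F, to_unit=K)
  To C: (119.66 - 32) * 5/9 = 48.7
  To K: 48.7 + 273.15 = 321.85
  Round to 2 decimals: 321.85
  -> result = 321.85 K
321.85 K


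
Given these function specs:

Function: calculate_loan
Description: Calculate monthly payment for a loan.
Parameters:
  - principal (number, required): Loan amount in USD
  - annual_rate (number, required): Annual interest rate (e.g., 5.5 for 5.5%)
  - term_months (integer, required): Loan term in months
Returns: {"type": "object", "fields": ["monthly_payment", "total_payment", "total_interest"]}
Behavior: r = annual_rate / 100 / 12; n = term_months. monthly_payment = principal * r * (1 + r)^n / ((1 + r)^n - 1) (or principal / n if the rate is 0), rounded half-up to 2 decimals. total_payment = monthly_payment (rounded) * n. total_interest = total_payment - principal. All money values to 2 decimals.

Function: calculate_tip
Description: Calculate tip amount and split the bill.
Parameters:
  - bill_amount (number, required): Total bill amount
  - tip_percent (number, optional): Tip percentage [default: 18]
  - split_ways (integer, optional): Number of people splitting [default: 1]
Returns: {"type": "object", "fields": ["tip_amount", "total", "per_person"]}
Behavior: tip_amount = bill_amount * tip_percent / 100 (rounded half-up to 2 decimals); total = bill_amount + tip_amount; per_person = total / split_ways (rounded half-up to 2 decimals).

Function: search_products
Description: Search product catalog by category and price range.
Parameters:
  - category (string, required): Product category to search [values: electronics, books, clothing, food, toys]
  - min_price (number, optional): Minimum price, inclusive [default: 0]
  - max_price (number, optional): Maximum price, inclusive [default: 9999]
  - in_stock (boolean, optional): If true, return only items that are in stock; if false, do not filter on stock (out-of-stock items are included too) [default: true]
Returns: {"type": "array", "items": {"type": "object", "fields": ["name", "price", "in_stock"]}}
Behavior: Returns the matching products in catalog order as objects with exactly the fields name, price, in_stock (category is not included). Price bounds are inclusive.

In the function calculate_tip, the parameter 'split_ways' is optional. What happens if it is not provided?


The calculate_tip spec declares:
  - split_ways (integer, optional): Number of people splitting [default: 1]
It defaults to 1


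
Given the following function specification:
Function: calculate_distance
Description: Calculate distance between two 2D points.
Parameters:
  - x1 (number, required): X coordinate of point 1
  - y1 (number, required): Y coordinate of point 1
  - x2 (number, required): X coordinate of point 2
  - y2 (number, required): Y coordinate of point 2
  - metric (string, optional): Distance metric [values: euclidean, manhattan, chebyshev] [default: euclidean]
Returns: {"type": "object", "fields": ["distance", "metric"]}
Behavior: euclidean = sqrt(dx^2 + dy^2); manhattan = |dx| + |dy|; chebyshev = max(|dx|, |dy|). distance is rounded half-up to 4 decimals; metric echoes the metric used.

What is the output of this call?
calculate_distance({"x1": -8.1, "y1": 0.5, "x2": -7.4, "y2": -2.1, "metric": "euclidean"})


|dx| = |-7.4 - -8.1| = 0.7; |dy| = |-2.1 - 0.5| = 2.6
euclidean: sqrt(0.7^2 + 2.6^2) = sqrt(7.25) = 2.692582
Round to 4 decimals: 2.6926
Output:
{"distance": 2.6926, "metric": "euclidean"}


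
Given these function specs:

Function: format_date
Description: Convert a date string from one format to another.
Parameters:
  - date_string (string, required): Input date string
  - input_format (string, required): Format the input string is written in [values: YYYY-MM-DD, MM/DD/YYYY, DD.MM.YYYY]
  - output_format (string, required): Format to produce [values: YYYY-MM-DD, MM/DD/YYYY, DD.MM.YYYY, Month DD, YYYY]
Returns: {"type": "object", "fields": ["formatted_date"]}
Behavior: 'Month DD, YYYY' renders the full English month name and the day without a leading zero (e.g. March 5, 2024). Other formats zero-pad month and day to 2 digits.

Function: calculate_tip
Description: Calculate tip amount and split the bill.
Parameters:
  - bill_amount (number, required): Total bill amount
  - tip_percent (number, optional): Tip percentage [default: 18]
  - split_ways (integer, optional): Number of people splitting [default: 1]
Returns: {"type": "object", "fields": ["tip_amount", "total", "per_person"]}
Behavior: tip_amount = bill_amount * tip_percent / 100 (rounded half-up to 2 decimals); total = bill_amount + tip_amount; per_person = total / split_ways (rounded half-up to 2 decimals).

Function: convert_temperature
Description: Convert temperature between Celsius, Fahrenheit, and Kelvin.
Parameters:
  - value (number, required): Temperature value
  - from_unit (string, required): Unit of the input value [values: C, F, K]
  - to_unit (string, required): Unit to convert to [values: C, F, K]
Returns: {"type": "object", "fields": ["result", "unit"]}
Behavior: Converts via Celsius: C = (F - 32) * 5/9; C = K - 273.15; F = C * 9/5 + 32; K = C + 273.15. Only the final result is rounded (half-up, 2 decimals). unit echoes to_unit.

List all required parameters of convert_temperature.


Parameters of convert_temperature and their required/optional flag:
  value: required
  from_unit: required
  to_unit: required
from_unit, to_unit, value


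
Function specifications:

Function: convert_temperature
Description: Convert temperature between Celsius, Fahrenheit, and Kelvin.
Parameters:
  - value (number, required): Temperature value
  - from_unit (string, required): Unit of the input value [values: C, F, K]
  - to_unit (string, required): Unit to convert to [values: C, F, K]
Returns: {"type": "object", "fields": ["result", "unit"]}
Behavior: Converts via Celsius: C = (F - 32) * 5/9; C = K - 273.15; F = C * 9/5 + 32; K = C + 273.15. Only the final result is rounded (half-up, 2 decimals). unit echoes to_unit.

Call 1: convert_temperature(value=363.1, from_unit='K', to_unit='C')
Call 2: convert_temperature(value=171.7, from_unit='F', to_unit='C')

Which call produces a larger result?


Call 1:
  To C: 363.1 - 273.15 = 89.95
  Target is C: 89.95
  Round to 2 decimals: 89.95
  -> 89.95 C
Call 2:
  To C: (171.7 - 32) * 5/9 = 77.611111
  Target is C: 77.611111
  Round to 2 decimals: 77.61
  -> 77.61 C
Call 1 (89.95 C)


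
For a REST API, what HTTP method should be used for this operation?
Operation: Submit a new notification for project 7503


GET = read, POST = create, PUT = update/replace, DELETE = remove
This operation is a create.
POST


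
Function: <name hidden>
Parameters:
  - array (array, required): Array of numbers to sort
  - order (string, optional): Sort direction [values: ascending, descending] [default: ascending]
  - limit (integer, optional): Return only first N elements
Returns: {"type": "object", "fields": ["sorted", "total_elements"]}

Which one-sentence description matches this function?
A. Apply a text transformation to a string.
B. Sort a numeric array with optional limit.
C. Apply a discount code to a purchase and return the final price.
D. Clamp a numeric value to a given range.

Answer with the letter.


Parameters array, order, limit and return ["sorted", "total_elements"] fit: Sort a numeric array with optional limit.
B


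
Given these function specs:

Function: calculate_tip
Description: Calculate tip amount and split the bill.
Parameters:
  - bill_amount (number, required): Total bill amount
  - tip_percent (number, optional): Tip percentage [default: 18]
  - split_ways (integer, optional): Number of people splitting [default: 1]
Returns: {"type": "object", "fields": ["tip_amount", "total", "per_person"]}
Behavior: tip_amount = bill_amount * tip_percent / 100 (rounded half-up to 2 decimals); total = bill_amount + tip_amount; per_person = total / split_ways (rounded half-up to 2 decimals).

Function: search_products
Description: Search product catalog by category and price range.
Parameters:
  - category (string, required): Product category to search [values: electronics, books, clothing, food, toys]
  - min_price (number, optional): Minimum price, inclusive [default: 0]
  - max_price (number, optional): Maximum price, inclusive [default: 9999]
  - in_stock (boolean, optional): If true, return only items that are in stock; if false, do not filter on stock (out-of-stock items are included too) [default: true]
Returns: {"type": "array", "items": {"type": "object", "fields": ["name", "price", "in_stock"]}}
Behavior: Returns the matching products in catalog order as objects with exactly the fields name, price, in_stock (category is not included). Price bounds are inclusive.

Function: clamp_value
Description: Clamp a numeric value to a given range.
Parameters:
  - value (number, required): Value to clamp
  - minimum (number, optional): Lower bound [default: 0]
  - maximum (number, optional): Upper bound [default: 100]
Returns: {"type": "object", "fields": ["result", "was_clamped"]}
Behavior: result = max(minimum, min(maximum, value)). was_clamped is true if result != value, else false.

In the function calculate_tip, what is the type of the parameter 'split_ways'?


The calculate_tip spec declares:
  - split_ways (integer, optional): Number of people splitting [default: 1]
Type:
integer


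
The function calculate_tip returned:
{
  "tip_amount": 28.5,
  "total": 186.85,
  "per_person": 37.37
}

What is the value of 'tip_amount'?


28.5


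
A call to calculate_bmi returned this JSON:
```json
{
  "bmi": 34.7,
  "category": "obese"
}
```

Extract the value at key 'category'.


obese


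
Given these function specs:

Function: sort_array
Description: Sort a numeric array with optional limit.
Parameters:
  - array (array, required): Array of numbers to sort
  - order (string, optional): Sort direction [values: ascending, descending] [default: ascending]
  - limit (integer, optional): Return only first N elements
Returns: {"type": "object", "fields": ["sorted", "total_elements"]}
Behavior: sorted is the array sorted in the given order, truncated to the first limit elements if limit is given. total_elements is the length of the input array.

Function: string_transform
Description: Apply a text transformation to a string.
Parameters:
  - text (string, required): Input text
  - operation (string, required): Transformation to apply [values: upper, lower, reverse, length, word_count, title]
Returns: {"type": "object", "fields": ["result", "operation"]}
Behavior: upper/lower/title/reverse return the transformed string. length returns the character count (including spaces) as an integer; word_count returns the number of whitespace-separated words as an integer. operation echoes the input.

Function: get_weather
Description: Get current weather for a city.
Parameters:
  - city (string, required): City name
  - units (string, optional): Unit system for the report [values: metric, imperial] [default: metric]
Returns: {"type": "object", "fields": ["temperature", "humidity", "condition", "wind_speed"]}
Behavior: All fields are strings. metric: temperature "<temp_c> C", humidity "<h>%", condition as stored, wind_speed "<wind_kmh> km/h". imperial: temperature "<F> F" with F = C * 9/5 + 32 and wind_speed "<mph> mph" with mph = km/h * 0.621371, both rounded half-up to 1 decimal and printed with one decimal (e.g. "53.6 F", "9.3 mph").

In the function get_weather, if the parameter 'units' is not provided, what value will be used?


The get_weather spec declares:
  - units (string, optional): Unit system for the report [values: metric, imperial] [default: metric]
Default:
metric


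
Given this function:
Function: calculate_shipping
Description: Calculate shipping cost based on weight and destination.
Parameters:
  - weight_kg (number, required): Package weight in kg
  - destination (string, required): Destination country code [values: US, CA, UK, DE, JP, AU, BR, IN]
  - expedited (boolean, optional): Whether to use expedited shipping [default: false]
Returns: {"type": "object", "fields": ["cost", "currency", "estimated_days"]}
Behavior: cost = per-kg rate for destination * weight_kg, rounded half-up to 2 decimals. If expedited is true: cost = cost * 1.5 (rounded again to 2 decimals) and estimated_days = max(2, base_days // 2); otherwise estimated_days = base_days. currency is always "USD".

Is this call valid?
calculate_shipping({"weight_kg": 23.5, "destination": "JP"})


Checking all required parameters present and types match... All valid.
Valid


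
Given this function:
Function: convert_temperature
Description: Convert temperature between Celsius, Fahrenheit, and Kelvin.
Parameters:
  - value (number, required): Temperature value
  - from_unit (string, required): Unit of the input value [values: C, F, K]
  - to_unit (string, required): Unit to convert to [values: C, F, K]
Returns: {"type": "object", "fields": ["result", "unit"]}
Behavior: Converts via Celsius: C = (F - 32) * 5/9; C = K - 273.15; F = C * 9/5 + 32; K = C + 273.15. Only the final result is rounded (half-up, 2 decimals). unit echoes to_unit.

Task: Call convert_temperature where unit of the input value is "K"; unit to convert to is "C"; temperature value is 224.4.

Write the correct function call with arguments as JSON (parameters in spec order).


Mapping each described value to its parameter name:
  'Unit of the input value' -> from_unit = "K"
  'Unit to convert to' -> to_unit = "C"
  'Temperature value' -> value = 224.4
convert_temperature({"value": 224.4, "from_unit": "K", "to_unit": "C"})


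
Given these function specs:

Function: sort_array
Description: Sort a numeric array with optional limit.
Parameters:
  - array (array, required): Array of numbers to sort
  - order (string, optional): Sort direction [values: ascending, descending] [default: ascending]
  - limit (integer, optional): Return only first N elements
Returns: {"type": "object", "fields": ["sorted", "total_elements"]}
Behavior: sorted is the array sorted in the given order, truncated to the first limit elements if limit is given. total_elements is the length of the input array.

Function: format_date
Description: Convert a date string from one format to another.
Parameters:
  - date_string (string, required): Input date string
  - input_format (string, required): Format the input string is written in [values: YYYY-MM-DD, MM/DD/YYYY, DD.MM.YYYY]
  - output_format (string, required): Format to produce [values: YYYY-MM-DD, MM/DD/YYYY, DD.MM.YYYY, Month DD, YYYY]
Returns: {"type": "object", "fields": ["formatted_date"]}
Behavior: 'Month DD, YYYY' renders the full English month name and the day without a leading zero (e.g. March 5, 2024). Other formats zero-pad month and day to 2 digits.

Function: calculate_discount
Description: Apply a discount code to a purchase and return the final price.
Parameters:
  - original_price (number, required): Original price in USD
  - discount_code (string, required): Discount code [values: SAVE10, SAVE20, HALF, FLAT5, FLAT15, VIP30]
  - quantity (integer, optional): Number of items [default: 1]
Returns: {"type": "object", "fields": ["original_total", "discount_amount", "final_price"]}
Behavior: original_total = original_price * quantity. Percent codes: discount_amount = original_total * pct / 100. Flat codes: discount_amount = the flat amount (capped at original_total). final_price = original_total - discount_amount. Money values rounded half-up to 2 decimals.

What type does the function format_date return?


The format_date spec declares Returns: {"type": "object", "fields": ["formatted_date"]}
Type:
object


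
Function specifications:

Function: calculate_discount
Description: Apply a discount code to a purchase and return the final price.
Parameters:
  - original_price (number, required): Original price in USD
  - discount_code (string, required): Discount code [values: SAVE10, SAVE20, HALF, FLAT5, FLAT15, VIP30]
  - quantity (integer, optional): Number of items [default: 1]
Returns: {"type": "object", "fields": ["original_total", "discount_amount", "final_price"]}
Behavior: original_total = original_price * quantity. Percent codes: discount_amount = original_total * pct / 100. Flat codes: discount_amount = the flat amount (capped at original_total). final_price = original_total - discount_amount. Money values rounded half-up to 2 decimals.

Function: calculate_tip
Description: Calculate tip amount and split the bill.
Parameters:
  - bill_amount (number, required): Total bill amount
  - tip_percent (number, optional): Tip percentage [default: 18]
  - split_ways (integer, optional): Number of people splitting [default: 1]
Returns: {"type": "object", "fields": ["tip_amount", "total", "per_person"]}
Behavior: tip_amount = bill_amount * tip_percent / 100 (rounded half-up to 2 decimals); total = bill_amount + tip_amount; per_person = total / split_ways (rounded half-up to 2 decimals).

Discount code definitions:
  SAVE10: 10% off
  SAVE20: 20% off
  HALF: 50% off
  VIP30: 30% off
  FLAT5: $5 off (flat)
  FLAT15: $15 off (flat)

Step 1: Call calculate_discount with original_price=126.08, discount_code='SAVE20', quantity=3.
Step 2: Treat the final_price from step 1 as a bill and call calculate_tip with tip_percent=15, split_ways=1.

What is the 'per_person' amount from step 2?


Step 1: calculate_discount(original_price=126.08, discount_code=SAVE20, quantity=3)
  original_total = 126.08 * 3 = 378.24
  SAVE20 = 20% off: discount_amount = 378.24 * 20/100 = 75.648 -> 75.65
  final_price = 378.24 - 75.65 = 302.59
  -> final_price = 302.59
Step 2: calculate_tip(bill_amount=302.59, tip_percent=15, split_ways=1)
  tip_amount = 302.59 * 15/100 = 45.3885 -> 45.39
  total = 302.59 + 45.39 = 347.98
  per_person = 347.98 / 1 = 347.98 -> 347.98
  -> per_person = 347.98
$347.98


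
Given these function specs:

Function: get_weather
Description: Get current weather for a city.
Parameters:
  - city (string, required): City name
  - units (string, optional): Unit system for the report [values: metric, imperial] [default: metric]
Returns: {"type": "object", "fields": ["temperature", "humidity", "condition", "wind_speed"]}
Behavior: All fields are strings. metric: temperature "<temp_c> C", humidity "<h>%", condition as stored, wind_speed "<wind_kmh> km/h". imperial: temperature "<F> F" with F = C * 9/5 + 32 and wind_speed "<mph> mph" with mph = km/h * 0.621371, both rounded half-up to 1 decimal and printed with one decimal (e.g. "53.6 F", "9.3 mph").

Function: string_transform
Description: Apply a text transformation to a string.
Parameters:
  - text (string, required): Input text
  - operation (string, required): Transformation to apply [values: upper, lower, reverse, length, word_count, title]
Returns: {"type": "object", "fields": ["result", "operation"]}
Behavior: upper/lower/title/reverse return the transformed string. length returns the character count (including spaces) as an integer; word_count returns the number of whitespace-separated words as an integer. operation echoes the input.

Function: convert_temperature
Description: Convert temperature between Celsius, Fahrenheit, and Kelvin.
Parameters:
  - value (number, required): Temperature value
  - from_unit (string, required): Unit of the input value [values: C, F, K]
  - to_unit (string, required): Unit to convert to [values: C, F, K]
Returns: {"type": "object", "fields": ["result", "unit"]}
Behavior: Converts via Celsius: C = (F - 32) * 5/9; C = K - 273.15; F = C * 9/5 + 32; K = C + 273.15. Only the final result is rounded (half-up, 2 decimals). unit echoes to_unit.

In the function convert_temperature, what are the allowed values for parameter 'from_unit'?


The convert_temperature spec declares:
  - from_unit (string, required): Unit of the input value [values: C, F, K]
Allowed values:
C, F, K


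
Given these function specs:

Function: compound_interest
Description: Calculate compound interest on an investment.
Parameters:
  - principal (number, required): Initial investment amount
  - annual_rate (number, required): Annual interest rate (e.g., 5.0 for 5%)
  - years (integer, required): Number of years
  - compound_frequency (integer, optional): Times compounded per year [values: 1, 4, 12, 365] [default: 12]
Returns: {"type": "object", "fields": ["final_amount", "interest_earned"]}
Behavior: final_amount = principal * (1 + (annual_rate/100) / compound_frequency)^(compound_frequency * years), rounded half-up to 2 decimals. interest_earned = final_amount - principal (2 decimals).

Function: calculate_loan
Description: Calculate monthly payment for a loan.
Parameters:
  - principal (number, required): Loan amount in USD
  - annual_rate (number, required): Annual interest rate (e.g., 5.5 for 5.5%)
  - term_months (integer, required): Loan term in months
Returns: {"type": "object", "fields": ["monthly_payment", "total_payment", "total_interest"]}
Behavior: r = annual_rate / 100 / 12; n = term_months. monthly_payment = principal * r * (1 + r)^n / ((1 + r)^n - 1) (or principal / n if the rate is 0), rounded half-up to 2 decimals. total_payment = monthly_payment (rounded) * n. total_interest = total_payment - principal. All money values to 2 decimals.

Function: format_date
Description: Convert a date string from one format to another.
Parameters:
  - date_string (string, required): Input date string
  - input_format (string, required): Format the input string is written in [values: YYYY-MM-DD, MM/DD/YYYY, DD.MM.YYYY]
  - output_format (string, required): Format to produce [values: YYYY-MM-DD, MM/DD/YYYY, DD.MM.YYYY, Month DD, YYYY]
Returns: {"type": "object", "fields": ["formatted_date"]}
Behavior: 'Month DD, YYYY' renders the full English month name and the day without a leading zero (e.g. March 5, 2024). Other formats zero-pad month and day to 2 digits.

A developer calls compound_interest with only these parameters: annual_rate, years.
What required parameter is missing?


Required parameters: principal, annual_rate, years
Provided: annual_rate, years
Missing: principal
principal


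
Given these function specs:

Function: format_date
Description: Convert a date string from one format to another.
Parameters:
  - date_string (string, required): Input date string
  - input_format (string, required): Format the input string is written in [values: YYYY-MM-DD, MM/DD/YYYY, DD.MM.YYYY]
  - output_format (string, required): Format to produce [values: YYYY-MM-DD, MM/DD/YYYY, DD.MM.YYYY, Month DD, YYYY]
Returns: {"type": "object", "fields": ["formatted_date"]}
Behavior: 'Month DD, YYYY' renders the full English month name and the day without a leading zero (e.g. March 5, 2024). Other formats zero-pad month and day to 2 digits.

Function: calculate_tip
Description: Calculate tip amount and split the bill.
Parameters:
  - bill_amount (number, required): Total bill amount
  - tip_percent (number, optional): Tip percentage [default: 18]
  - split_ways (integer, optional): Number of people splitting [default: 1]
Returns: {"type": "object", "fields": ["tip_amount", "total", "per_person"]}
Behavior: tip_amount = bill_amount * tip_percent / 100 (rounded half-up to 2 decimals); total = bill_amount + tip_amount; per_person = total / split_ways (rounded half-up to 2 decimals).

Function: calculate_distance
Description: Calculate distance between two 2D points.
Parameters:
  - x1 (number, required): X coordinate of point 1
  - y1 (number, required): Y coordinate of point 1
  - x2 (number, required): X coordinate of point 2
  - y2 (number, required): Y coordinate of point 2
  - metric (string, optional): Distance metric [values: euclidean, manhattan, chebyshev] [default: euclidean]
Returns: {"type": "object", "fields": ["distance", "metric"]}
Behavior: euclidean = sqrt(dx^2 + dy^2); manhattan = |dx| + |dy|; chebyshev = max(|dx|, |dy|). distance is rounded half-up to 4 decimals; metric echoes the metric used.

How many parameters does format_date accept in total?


Parameters of format_date: date_string (required), input_format (required), output_format (required)
Total:
3


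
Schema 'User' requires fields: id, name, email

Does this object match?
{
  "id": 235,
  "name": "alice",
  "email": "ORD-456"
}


Checking required fields... All present.
Valid - all required fields present


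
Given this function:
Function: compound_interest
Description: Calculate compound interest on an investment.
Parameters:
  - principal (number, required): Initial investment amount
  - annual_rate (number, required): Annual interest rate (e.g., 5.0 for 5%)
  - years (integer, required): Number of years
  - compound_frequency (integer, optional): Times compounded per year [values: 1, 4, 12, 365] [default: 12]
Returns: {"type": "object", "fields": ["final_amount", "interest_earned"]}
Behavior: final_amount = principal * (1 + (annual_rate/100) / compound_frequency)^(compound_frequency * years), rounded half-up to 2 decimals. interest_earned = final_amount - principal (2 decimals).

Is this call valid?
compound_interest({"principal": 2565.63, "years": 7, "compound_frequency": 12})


Checking required parameters...
Missing required parameter: annual_rate
Invalid - missing required parameter 'annual_rate'


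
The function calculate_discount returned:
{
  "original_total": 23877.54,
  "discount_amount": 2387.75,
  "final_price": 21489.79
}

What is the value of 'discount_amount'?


2387.75


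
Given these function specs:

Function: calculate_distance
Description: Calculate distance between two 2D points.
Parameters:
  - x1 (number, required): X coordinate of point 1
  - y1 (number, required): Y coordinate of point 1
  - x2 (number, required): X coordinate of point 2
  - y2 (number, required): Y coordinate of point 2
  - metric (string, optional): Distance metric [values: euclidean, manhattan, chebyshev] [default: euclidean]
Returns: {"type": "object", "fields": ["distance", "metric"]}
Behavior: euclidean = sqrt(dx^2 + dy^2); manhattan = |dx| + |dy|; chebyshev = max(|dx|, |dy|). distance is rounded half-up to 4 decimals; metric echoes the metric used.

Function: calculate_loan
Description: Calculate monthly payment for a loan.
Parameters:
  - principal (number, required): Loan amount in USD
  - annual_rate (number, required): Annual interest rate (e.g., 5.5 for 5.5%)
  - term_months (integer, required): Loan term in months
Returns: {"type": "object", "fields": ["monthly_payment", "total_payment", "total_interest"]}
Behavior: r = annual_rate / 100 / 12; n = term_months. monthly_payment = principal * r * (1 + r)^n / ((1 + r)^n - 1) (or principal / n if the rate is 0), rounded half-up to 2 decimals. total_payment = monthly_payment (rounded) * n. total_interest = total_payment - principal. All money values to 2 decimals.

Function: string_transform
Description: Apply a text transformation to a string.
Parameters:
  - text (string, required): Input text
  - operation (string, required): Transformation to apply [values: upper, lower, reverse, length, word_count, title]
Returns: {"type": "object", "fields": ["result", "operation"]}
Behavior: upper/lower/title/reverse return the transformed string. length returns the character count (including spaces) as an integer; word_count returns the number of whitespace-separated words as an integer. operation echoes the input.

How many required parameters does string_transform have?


Parameters of string_transform: text (required), operation (required)
Required count:
2


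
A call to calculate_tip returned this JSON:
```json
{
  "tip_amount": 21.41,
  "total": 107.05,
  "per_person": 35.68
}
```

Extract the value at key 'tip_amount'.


21.41


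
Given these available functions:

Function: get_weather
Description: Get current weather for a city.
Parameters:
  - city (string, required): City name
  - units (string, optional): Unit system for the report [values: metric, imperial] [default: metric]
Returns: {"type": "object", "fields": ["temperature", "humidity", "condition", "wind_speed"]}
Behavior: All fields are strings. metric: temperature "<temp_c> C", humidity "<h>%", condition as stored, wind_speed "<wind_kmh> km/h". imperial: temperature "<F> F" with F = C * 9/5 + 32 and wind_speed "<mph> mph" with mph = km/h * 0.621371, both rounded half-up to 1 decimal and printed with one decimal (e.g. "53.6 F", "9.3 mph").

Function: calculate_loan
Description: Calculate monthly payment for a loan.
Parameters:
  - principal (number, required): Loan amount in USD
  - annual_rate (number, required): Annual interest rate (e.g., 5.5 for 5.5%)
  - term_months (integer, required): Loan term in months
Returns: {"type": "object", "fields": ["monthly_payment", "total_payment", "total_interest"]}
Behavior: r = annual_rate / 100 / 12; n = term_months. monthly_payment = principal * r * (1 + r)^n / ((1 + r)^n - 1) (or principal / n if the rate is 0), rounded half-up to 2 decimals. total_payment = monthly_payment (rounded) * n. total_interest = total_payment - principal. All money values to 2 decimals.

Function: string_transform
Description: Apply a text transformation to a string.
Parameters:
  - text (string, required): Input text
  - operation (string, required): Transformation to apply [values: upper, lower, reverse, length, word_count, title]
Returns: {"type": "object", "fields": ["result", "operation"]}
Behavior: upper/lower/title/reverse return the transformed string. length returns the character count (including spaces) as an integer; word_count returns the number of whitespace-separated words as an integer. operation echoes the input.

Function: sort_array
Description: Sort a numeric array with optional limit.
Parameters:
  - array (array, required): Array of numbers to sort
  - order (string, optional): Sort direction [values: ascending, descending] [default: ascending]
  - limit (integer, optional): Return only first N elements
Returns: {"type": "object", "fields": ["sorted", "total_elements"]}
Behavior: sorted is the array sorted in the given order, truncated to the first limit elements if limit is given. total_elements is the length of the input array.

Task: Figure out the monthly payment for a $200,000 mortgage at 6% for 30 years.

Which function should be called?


The task needs a function whose description is: Calculate monthly payment for a loan.
calculate_loan


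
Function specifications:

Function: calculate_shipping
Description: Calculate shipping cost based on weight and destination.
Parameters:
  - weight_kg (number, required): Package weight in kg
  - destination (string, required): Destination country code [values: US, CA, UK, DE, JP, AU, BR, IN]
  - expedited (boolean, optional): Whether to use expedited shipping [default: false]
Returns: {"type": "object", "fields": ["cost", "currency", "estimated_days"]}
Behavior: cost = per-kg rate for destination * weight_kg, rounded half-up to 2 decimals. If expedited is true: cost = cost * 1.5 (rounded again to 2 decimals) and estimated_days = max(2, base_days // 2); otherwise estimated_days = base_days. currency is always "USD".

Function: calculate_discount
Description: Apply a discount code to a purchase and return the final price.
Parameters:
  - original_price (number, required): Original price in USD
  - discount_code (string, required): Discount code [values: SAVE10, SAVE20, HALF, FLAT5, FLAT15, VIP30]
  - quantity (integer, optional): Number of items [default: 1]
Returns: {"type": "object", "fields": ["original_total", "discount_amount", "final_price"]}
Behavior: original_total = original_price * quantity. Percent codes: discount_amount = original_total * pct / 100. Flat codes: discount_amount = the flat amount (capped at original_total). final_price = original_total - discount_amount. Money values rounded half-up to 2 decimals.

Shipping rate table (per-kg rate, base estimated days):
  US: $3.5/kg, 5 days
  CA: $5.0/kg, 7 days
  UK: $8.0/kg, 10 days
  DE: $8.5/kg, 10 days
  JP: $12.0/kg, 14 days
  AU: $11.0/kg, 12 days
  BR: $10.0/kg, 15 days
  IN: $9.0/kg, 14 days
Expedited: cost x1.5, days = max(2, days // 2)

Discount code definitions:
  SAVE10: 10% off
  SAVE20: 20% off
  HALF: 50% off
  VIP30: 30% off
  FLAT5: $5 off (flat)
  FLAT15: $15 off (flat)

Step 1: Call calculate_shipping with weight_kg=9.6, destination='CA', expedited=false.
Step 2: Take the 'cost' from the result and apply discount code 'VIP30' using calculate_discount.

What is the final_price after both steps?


Step 1: calculate_shipping(weight_kg=9.6, destination=CA, expedited=false)
  Rate for CA: $5.0/kg, base 7 days
  cost = 5.0 * 9.6 = 48 -> 48.00
  expedited not set/false: estimated_days = 7
  -> cost = 48.00 USD
Step 2: calculate_discount(original_price=48.0, discount_code=VIP30, quantity=1)
  original_total = 48.0 * 1 = 48.00
  VIP30 = 30% off: discount_amount = 48.00 * 30/100 = 14.4 -> 14.40
  final_price = 48.00 - 14.40 = 33.60
  -> final_price = 33.60
$33.60
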